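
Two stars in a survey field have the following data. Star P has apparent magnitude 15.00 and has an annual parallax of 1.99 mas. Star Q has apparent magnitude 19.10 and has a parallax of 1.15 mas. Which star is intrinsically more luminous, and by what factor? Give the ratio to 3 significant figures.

Star P: p = 1.99 mas = 1.99×10^-3″ → d = 1/p = 502.5 pc
Star P: M = m − 5 log₁₀ d + 5 = 15.00 − 5·2.7011 + 5 = 6.494
Star Q: p = 1.15 mas = 1.15×10^-3″ → d = 1/p = 869.6 pc
Star Q: M = m − 5 log₁₀ d + 5 = 19.10 − 5·2.9393 + 5 = 9.403
ΔM = M_P − M_Q = 6.494 − (9.403) = -2.909; smaller M is more luminous → Star P.
L ratio = 10^(0.4 |ΔM|) = 10^1.164 = 14.58

Star P is more luminous, by a factor of 14.6.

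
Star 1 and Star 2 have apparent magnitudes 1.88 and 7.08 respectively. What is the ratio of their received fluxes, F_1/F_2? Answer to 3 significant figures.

Magnitude difference = -5.20
Flux ratio = 10^(−0.4 Δm) = 10^(−0.4 × -5.20) = 10^2.080 = 120.2

F_1/F_2 ≈ 120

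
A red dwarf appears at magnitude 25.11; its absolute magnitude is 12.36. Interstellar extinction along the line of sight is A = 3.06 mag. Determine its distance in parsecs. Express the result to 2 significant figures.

m − M = 5 log₁₀(d/10 pc) + A  ⇒  25.11 − (12.36) − 3.06 = 5 log₁₀(d/10)
9.690 = 5 log₁₀(d/10)
log₁₀ d = (m − M − A)/5 + 1 = 2.9380
d = 10^2.9380 = 867.0 pc

d ≈ 870 pc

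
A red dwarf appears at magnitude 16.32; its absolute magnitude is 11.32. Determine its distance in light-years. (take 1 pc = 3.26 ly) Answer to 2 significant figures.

μ = m − M = 5.000
m − M = 5 log₁₀ d − 5
log₁₀ d = (m − M)/5 + 1 = 2.0000
d = 10^2.0000 = 100.0 pc
= 326.0 ly

d ≈ 330 ly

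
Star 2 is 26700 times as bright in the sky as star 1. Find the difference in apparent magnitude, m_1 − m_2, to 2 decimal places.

m_1 − m_2 ≈ 11.07

Pogson: Δm = −2.5 log₁₀(ratio) = −2.5 log₁₀(26700) = −2.5 × 4.4265 = -11.066
Star 2 is brighter so has the smaller magnitude: m_1 − m_2 is positive.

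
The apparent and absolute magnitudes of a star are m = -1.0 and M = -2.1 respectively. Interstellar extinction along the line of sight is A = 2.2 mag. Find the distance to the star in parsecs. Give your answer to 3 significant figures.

m − M = 5 log₁₀(d/10 pc) + A  ⇒  -1.0 − (-2.1) − 2.2 = 5 log₁₀(d/10)
-1.100 = 5 log₁₀(d/10)
log₁₀ d = (m − M − A)/5 + 1 = 0.7800
d = 10^0.7800 = 6.026 pc

d ≈ 6.03 pc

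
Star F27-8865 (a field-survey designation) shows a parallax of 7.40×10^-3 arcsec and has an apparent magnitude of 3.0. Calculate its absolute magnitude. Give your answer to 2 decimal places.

d = 1/p = 1/7.40×10^-3″ = 135.1 pc
5 log₁₀(d/10 pc) = 5 log₁₀(135.1) − 5 = 5.654
M = m − 5 log₁₀(d/10) = 3.0 − 5.654 = -2.654

M ≈ -2.65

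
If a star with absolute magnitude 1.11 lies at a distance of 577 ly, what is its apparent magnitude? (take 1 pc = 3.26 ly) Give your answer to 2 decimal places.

m ≈ 7.35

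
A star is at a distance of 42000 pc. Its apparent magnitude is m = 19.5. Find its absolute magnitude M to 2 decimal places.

5 log₁₀(d/10 pc) = 5 log₁₀(42000) − 5 = 18.116
M = m − 5 log₁₀(d/10) = 19.5 − 18.116 = 1.384

M ≈ 1.38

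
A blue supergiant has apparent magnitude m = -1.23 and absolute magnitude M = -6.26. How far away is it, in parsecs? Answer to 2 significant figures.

Distance modulus: m − M = -1.23 − (-6.26) = 5.030
m − M = 5 log₁₀ d − 5
log₁₀ d = (m − M)/5 + 1 = 2.0060
d = 10^2.0060 = 101.4 pc

d ≈ 100 pc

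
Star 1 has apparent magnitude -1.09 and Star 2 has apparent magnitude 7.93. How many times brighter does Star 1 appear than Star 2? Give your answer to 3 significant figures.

4060

Δm = -1.09 − (7.93) = -9.02
Flux ratio = 10^(−0.4 Δm) = 10^(−0.4 × -9.02) = 10^3.608 = 4055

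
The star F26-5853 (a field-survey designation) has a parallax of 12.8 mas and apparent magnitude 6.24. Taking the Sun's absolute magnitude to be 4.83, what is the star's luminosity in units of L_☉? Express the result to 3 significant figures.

L/L_☉ ≈ 16.7

d = 1/p = 1000/12.8 mas = 78.12 pc
M = m − 5 log₁₀ d + 5 = 6.24 − 5·1.8928 + 5 = 1.776
M − M_☉ = 1.776 − 4.83 = -3.054
L/L_☉ = 10^(−0.4 × -3.054) = 16.66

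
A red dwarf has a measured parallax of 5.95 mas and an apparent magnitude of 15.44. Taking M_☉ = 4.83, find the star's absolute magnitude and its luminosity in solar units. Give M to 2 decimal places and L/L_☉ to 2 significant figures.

d = 1/p = 1000/5.95 mas = 168.1 pc
M = m − 5 log₁₀ d + 5 = 15.44 − 5·2.2255 + 5 = 9.313
M − M_☉ = 9.313 − 4.83 = 4.483
L/L_☉ = 10^(−0.4 × 4.483) = 0.01611

M ≈ 9.31; L/L_☉ ≈ 0.016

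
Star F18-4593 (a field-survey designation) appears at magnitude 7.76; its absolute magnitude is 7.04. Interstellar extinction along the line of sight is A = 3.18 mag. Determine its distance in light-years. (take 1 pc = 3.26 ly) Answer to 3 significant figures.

m − M = 5 log₁₀(d/10 pc) + A  ⇒  7.76 − (7.04) − 3.18 = 5 log₁₀(d/10)
-2.460 = 5 log₁₀(d/10)
log₁₀ d = (m − M − A)/5 + 1 = 0.5080
d = 10^0.5080 = 3.221 pc
= 10.50 ly

d ≈ 10.5 ly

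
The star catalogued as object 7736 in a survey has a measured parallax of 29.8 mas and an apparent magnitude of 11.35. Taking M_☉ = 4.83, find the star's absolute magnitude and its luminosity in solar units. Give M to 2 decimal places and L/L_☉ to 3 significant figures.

M ≈ 8.72; L/L_☉ ≈ 0.0278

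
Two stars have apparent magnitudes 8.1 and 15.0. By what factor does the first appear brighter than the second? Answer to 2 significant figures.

580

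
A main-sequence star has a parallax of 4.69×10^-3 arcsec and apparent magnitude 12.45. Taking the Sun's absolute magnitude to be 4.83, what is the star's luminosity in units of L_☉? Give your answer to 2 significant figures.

L/L_☉ ≈ 0.41

d = 1/p = 1/4.69×10^-3″ = 213.2 pc
M = m − 5 log₁₀ d + 5 = 12.45 − 5·2.3288 + 5 = 5.806
M − M_☉ = 5.806 − 4.83 = 0.976
L/L_☉ = 10^(−0.4 × 0.976) = 0.4071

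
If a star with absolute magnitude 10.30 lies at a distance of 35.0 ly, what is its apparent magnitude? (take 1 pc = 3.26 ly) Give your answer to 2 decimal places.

d = 35.0 ly / 3.26 = 10.74 pc
m = M + 5 log₁₀ d − 5 = 10.30 + 5·1.0309 − 5 = 10.454

m ≈ 10.45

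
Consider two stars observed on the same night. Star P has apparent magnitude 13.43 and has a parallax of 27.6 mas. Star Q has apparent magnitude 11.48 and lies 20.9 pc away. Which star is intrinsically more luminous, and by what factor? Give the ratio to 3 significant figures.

Star P: p = 27.6 mas = 0.0276″ → d = 1/p = 36.23 pc
Star P: M = m − 5 log₁₀ d + 5 = 13.43 − 5·1.5591 + 5 = 10.635
Star Q: M = m − 5 log₁₀ d + 5 = 11.48 − 5·1.3201 + 5 = 9.879
ΔM = M_P − M_Q = 10.635 − (9.879) = 0.755; smaller M is more luminous → Star Q.
L ratio = 10^(0.4 |ΔM|) = 10^0.302 = 2.005

Star Q is more luminous, by a factor of 2.00.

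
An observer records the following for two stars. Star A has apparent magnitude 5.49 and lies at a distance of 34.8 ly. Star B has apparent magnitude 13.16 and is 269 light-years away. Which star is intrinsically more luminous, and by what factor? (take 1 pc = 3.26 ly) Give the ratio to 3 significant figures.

Star A: d = 34.8 ly / 3.26 = 10.67 pc
Star A: M = m − 5 log₁₀ d + 5 = 5.49 − 5·1.0284 + 5 = 5.348
Star B: d = 269 ly / 3.26 = 82.52 pc
Star B: M = m − 5 log₁₀ d + 5 = 13.16 − 5·1.9165 + 5 = 8.577
ΔM = M_A − M_B = 5.348 − (8.577) = -3.229; smaller M is more luminous → Star A.
L ratio = 10^(0.4 |ΔM|) = 10^1.292 = 19.57

Star A is more luminous, by a factor of 19.6.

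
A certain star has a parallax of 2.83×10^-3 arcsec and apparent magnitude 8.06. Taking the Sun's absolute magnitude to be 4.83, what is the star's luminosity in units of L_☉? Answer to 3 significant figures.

L/L_☉ ≈ 63.7

d = 1/p = 1/2.83×10^-3″ = 353.4 pc
M = m − 5 log₁₀ d + 5 = 8.06 − 5·2.5482 + 5 = 0.319
M − M_☉ = 0.319 − 4.83 = -4.511
L/L_☉ = 10^(−0.4 × -4.511) = 63.74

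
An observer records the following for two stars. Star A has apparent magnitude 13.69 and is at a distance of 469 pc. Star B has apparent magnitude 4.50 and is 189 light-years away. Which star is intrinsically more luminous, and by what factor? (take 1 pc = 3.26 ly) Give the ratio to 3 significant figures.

Star A: M = m − 5 log₁₀ d + 5 = 13.69 − 5·2.6712 + 5 = 5.334
Star B: d = 189 ly / 3.26 = 57.98 pc
Star B: M = m − 5 log₁₀ d + 5 = 4.50 − 5·1.7632 + 5 = 0.684
ΔM = M_A − M_B = 5.334 − (0.684) = 4.650; smaller M is more luminous → Star B.
L ratio = 10^(0.4 |ΔM|) = 10^1.860 = 72.47

Star B is more luminous, by a factor of 72.5.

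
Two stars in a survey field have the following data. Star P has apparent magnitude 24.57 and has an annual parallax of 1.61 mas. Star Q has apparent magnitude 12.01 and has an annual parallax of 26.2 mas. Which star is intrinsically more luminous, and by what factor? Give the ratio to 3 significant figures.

Star Q is more luminous, by a factor of 399.

Star P: p = 1.61 mas = 1.61×10^-3″ → d = 1/p = 621.1 pc
Star P: M = m − 5 log₁₀ d + 5 = 24.57 − 5·2.7932 + 5 = 15.604
Star Q: p = 26.2 mas = 0.0262″ → d = 1/p = 38.17 pc
Star Q: M = m − 5 log₁₀ d + 5 = 12.01 − 5·1.5817 + 5 = 9.102
ΔM = M_P − M_Q = 15.604 − (9.102) = 6.503; smaller M is more luminous → Star Q.
L ratio = 10^(0.4 |ΔM|) = 10^2.601 = 399.1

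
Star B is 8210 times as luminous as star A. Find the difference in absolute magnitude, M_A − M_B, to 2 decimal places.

M_A − M_B ≈ 9.79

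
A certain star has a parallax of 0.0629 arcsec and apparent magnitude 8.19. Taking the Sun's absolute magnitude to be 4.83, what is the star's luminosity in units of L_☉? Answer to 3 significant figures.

L/L_☉ ≈ 0.114

d = 1/p = 1/0.0629″ = 15.90 pc
M = m − 5 log₁₀ d + 5 = 8.19 − 5·1.2013 + 5 = 7.183
M − M_☉ = 7.183 − 4.83 = 2.353
L/L_☉ = 10^(−0.4 × 2.353) = 0.1145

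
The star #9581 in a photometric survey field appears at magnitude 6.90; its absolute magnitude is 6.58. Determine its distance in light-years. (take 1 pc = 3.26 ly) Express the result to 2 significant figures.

d ≈ 38 ly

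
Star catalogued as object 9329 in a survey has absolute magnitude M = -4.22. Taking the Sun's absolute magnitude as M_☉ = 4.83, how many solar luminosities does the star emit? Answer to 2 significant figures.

M − M_☉ = -4.22 − 4.83 = -9.050
L/L_☉ = 10^(−0.4 (M − M_☉)) = 10^3.620 = 4169

L/L_☉ ≈ 4200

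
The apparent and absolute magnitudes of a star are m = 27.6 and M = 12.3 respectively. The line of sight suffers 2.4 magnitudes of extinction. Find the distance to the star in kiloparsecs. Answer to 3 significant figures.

d ≈ 3.80 kpc

m − M = 5 log₁₀(d/10 pc) + A  ⇒  27.6 − (12.3) − 2.4 = 5 log₁₀(d/10)
12.900 = 5 log₁₀(d/10)
log₁₀ d = (m − M − A)/5 + 1 = 3.5800
d = 10^3.5800 = 3802 pc
= 3.802 kpc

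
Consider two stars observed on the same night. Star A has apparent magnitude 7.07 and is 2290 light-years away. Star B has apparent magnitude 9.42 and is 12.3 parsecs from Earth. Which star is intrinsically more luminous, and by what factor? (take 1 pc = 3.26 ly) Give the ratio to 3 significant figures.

Star A is more luminous, by a factor of 28400.

Star A: d = 2290 ly / 3.26 = 702.5 pc
Star A: M = m − 5 log₁₀ d + 5 = 7.07 − 5·2.8466 + 5 = -2.163
Star B: M = m − 5 log₁₀ d + 5 = 9.42 − 5·1.0899 + 5 = 8.970
ΔM = M_A − M_B = -2.163 − (8.970) = -11.134; smaller M is more luminous → Star A.
L ratio = 10^(0.4 |ΔM|) = 10^4.453 = 28410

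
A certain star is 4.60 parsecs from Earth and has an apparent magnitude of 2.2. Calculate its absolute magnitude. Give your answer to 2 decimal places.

5 log₁₀(d/10 pc) = 5 log₁₀(4.600) − 5 = -1.686
M = m − 5 log₁₀(d/10) = 2.2 + 1.686 = 3.886

M ≈ 3.89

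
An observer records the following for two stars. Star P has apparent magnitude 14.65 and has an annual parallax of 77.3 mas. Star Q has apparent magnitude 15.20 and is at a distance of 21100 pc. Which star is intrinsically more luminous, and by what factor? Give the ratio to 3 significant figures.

Star Q is more luminous, by a factor of 1.60×10^6.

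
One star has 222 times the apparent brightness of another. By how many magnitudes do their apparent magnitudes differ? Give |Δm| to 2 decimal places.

Pogson: Δm = −2.5 log₁₀(ratio) = −2.5 log₁₀(222) = −2.5 × 2.3464 = -5.866

|Δm| ≈ 5.87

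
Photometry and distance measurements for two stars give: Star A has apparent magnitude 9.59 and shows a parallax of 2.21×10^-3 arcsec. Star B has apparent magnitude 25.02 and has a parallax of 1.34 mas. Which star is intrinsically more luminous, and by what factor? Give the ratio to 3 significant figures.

Star A is more luminous, by a factor of 546000.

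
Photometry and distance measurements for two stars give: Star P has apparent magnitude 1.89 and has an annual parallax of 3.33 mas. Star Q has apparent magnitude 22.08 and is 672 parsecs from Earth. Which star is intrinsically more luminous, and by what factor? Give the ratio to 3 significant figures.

Star P: p = 3.33 mas = 3.33×10^-3″ → d = 1/p = 300.3 pc
Star P: M = m − 5 log₁₀ d + 5 = 1.89 − 5·2.4776 + 5 = -5.498
Star Q: M = m − 5 log₁₀ d + 5 = 22.08 − 5·2.8274 + 5 = 12.943
ΔM = M_P − M_Q = -5.498 − (12.943) = -18.441; smaller M is more luminous → Star P.
L ratio = 10^(0.4 |ΔM|) = 10^7.376 = 2.379×10^7

Star P is more luminous, by a factor of 2.38×10^7.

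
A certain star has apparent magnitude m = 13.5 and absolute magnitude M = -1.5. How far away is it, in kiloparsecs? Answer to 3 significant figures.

d ≈ 10.0 kpc

Distance modulus: m − M = 13.5 − (-1.5) = 15.000
m − M = 5 log₁₀ d − 5
log₁₀ d = (m − M)/5 + 1 = 4.0000
d = 10^4.0000 = 10000 pc
= 10.00 kpc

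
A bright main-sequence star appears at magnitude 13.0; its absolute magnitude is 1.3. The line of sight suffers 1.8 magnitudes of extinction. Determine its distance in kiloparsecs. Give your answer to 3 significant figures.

m − M = 5 log₁₀(d/10 pc) + A  ⇒  13.0 − (1.3) − 1.8 = 5 log₁₀(d/10)
9.900 = 5 log₁₀(d/10)
log₁₀ d = (m − M − A)/5 + 1 = 2.9800
d = 10^2.9800 = 955.0 pc
= 0.9550 kpc

d ≈ 0.955 kpc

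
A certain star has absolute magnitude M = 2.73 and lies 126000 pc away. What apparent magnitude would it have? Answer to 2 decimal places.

m = M + 5 log₁₀ d − 5 = 2.73 + 5·5.1004 − 5 = 23.232

m ≈ 23.23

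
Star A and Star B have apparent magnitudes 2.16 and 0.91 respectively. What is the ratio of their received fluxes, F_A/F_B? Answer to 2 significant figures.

Magnitude difference = 1.25
Flux ratio = 10^(−0.4 Δm) = 10^(−0.4 × 1.25) = 10^-0.500 = 0.3162

F_A/F_B ≈ 0.32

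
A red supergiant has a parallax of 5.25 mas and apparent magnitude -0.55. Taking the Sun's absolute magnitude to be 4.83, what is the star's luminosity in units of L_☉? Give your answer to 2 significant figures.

L/L_☉ ≈ 51000

d = 1/p = 1000/5.25 mas = 190.5 pc
M = m − 5 log₁₀ d + 5 = -0.55 − 5·2.2798 + 5 = -6.949
M − M_☉ = -6.949 − 4.83 = -11.779
L/L_☉ = 10^(−0.4 × -11.779) = 51490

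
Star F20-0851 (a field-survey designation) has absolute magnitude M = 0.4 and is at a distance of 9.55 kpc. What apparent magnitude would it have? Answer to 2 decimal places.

m ≈ 15.30

d = 9.55 kpc = 9550 pc
m = M + 5 log₁₀ d − 5 = 0.4 + 5·3.9800 − 5 = 15.300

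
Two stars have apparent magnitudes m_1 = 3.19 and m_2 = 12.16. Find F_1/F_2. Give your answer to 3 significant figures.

F_1/F_2 ≈ 3870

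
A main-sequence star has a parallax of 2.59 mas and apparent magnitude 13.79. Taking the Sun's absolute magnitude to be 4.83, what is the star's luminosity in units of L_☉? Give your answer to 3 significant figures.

L/L_☉ ≈ 0.389

d = 1/p = 1000/2.59 mas = 386.1 pc
M = m − 5 log₁₀ d + 5 = 13.79 − 5·2.5867 + 5 = 5.856
M − M_☉ = 5.856 − 4.83 = 1.026
L/L_☉ = 10^(−0.4 × 1.026) = 0.3885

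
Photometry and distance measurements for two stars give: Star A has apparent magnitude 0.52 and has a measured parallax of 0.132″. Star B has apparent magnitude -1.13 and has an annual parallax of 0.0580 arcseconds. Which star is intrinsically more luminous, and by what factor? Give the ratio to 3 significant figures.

Star A: d = 1/p = 1/0.132″ = 7.576 pc
Star A: M = m − 5 log₁₀ d + 5 = 0.52 − 5·0.8794 + 5 = 1.123
Star B: d = 1/p = 1/0.0580″ = 17.24 pc
Star B: M = m − 5 log₁₀ d + 5 = -1.13 − 5·1.2366 + 5 = -2.313
ΔM = M_A − M_B = 1.123 − (-2.313) = 3.436; smaller M is more luminous → Star B.
L ratio = 10^(0.4 |ΔM|) = 10^1.374 = 23.68

Star B is more luminous, by a factor of 23.7.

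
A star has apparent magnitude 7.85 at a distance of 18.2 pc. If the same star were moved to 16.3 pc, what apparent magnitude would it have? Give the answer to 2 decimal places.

m ≈ 7.61

Flux ∝ 1/d², so Δm = 5 log₁₀(d₂/d₁) = 5 log₁₀(16.3/18.2) = -0.239
m₂ = m₁ + Δm = 7.85 + (-0.239) = 7.611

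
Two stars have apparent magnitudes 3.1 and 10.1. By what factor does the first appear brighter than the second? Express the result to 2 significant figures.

630

Δm = 3.1 − (10.1) = -7.0
Flux ratio = 10^(−0.4 Δm) = 10^(−0.4 × -7.0) = 10^2.800 = 631.0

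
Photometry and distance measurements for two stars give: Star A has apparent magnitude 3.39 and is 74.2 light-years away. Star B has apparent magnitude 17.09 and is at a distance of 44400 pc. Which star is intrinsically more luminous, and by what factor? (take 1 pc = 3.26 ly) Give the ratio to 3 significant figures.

Star A: d = 74.2 ly / 3.26 = 22.76 pc
Star A: M = m − 5 log₁₀ d + 5 = 3.39 − 5·1.3572 + 5 = 1.604
Star B: M = m − 5 log₁₀ d + 5 = 17.09 − 5·4.6474 + 5 = -1.147
ΔM = M_A − M_B = 1.604 − (-1.147) = 2.751; smaller M is more luminous → Star B.
L ratio = 10^(0.4 |ΔM|) = 10^1.100 = 12.60

Star B is more luminous, by a factor of 12.6.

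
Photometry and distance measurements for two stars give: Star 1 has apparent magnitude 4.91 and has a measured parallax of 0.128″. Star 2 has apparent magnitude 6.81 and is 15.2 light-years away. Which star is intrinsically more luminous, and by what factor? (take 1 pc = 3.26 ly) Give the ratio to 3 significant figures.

Star 1 is more luminous, by a factor of 16.2.

Star 1: d = 1/p = 1/0.128″ = 7.812 pc
Star 1: M = m − 5 log₁₀ d + 5 = 4.91 − 5·0.8928 + 5 = 5.446
Star 2: d = 15.2 ly / 3.26 = 4.663 pc
Star 2: M = m − 5 log₁₀ d + 5 = 6.81 − 5·0.6686 + 5 = 8.467
ΔM = M_1 − M_2 = 5.446 − (8.467) = -3.021; smaller M is more luminous → Star 1.
L ratio = 10^(0.4 |ΔM|) = 10^1.208 = 16.16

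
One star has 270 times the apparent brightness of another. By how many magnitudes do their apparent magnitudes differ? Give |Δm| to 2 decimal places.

|Δm| ≈ 6.08

Pogson: Δm = −2.5 log₁₀(ratio) = −2.5 log₁₀(270) = −2.5 × 2.4314 = -6.078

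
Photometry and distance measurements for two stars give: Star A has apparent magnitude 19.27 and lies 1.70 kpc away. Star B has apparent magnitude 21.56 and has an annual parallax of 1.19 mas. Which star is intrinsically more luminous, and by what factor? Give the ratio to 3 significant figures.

Star A: d = 1.70 kpc = 1700 pc
Star A: M = m − 5 log₁₀ d + 5 = 19.27 − 5·3.2304 + 5 = 8.118
Star B: p = 1.19 mas = 1.19×10^-3″ → d = 1/p = 840.3 pc
Star B: M = m − 5 log₁₀ d + 5 = 21.56 − 5·2.9245 + 5 = 11.938
ΔM = M_A − M_B = 8.118 − (11.938) = -3.820; smaller M is more luminous → Star A.
L ratio = 10^(0.4 |ΔM|) = 10^1.528 = 33.73

Star A is more luminous, by a factor of 33.7.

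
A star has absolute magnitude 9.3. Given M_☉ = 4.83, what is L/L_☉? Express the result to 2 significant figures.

M − M_☉ = 9.3 − 4.83 = 4.470
L/L_☉ = 10^(−0.4 (M − M_☉)) = 10^-1.788 = 0.01629

L/L_☉ ≈ 0.016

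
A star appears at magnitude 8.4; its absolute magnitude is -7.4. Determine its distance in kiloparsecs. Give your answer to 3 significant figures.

d ≈ 14.5 kpc

Distance modulus: m − M = 8.4 − (-7.4) = 15.800
m − M = 5 log₁₀ d − 5
log₁₀ d = (m − M)/5 + 1 = 4.1600
d = 10^4.1600 = 14450 pc
= 14.45 kpc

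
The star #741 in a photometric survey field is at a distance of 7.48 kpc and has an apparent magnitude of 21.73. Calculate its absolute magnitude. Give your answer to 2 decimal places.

M ≈ 7.36

d = 7.48 kpc = 7480 pc
5 log₁₀(d/10 pc) = 5 log₁₀(7480) − 5 = 14.370
M = m − 5 log₁₀(d/10) = 21.73 − 14.370 = 7.360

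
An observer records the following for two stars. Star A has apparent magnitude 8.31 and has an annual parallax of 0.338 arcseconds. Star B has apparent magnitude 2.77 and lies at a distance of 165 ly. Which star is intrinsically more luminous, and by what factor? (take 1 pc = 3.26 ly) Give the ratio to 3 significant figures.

Star A: d = 1/p = 1/0.338″ = 2.959 pc
Star A: M = m − 5 log₁₀ d + 5 = 8.31 − 5·0.4711 + 5 = 10.955
Star B: d = 165 ly / 3.26 = 50.61 pc
Star B: M = m − 5 log₁₀ d + 5 = 2.77 − 5·1.7043 + 5 = -0.751
ΔM = M_A − M_B = 10.955 − (-0.751) = 11.706; smaller M is more luminous → Star B.
L ratio = 10^(0.4 |ΔM|) = 10^4.682 = 48120

Star B is more luminous, by a factor of 48100.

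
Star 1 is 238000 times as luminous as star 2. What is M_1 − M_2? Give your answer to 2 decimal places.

M_1 − M_2 ≈ -13.44

Pogson: ΔM = −2.5 log₁₀(ratio) = −2.5 log₁₀(238000) = −2.5 × 5.3766 = -13.441
Star 1 is brighter, so it has the smaller magnitude: the difference is negative.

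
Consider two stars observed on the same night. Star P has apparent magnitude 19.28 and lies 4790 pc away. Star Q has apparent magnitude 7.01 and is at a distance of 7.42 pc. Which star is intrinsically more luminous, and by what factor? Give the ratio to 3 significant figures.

Star P is more luminous, by a factor of 5.15.

Star P: M = m − 5 log₁₀ d + 5 = 19.28 − 5·3.6803 + 5 = 5.878
Star Q: M = m − 5 log₁₀ d + 5 = 7.01 − 5·0.8704 + 5 = 7.658
ΔM = M_P − M_Q = 5.878 − (7.658) = -1.780; smaller M is more luminous → Star P.
L ratio = 10^(0.4 |ΔM|) = 10^0.712 = 5.151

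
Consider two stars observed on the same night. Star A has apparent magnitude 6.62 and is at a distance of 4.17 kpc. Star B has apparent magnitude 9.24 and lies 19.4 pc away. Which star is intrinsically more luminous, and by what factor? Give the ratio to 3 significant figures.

Star A is more luminous, by a factor of 516000.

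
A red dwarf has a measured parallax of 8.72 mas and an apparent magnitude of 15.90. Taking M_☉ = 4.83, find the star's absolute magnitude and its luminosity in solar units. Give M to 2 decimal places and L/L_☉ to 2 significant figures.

M ≈ 10.60; L/L_☉ ≈ 4.9×10^-3

d = 1/p = 1000/8.72 mas = 114.7 pc
M = m − 5 log₁₀ d + 5 = 15.90 − 5·2.0595 + 5 = 10.603
M − M_☉ = 10.603 − 4.83 = 5.773
L/L_☉ = 10^(−0.4 × 5.773) = 4.909×10^-3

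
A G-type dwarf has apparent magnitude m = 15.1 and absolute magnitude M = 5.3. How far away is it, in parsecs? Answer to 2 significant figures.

d ≈ 910 pc

μ = m − M = 9.800
m − M = 5 log₁₀ d − 5
log₁₀ d = (m − M)/5 + 1 = 2.9600
d = 10^2.9600 = 912.0 pc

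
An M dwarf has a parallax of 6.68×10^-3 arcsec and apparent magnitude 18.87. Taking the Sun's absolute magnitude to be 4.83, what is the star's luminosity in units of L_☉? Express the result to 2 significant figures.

L/L_☉ ≈ 5.4×10^-4

d = 1/p = 1/6.68×10^-3″ = 149.7 pc
M = m − 5 log₁₀ d + 5 = 18.87 − 5·2.1752 + 5 = 12.994
M − M_☉ = 12.994 − 4.83 = 8.164
L/L_☉ = 10^(−0.4 × 8.164) = 5.426×10^-4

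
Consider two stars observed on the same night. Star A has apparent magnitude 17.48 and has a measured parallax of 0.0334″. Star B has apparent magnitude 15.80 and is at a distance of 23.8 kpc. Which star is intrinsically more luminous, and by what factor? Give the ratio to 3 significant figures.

Star B is more luminous, by a factor of 2.97×10^6.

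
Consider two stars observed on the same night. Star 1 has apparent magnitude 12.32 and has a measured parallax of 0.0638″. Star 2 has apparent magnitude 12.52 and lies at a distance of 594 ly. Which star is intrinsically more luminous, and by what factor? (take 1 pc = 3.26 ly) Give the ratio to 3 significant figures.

Star 1: d = 1/p = 1/0.0638″ = 15.67 pc
Star 1: M = m − 5 log₁₀ d + 5 = 12.32 − 5·1.1952 + 5 = 11.344
Star 2: d = 594 ly / 3.26 = 182.2 pc
Star 2: M = m − 5 log₁₀ d + 5 = 12.52 − 5·2.2606 + 5 = 6.217
ΔM = M_1 − M_2 = 11.344 − (6.217) = 5.127; smaller M is more luminous → Star 2.
L ratio = 10^(0.4 |ΔM|) = 10^2.051 = 112.4

Star 2 is more luminous, by a factor of 112.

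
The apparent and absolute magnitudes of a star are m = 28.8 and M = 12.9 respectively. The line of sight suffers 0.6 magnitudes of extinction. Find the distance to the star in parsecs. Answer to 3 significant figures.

m − M = 5 log₁₀(d/10 pc) + A  ⇒  28.8 − (12.9) − 0.6 = 5 log₁₀(d/10)
15.300 = 5 log₁₀(d/10)
log₁₀ d = (m − M − A)/5 + 1 = 4.0600
d = 10^4.0600 = 11480 pc

d ≈ 11500 pc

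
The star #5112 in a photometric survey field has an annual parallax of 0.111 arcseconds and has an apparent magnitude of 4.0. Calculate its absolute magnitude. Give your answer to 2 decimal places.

M ≈ 4.23

d = 1/p = 1/0.111″ = 9.009 pc
5 log₁₀(d/10 pc) = 5 log₁₀(9.009) − 5 = -0.227
M = m − 5 log₁₀(d/10) = 4.0 + 0.227 = 4.227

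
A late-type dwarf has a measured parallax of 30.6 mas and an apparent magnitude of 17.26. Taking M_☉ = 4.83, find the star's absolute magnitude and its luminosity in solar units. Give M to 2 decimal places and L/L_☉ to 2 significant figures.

M ≈ 14.69; L/L_☉ ≈ 1.1×10^-4

d = 1/p = 1000/30.6 mas = 32.68 pc
M = m − 5 log₁₀ d + 5 = 17.26 − 5·1.5143 + 5 = 14.689
M − M_☉ = 14.689 − 4.83 = 9.859
L/L_☉ = 10^(−0.4 × 9.859) = 1.139×10^-4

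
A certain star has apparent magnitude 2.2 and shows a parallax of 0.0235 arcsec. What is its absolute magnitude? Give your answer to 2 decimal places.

M ≈ -0.94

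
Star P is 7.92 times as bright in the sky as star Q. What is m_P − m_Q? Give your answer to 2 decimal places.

m_P − m_Q ≈ -2.25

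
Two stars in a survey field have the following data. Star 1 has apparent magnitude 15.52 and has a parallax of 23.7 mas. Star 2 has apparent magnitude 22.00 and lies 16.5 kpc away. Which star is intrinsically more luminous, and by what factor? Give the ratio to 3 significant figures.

Star 1: p = 23.7 mas = 0.0237″ → d = 1/p = 42.19 pc
Star 1: M = m − 5 log₁₀ d + 5 = 15.52 − 5·1.6253 + 5 = 12.394
Star 2: d = 16.5 kpc = 16500 pc
Star 2: M = m − 5 log₁₀ d + 5 = 22.00 − 5·4.2175 + 5 = 5.913
ΔM = M_1 − M_2 = 12.394 − (5.913) = 6.481; smaller M is more luminous → Star 2.
L ratio = 10^(0.4 |ΔM|) = 10^2.592 = 391.3

Star 2 is more luminous, by a factor of 391.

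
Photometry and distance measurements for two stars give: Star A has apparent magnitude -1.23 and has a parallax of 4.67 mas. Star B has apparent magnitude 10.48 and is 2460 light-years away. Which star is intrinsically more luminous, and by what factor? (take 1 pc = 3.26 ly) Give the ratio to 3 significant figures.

Star A: p = 4.67 mas = 4.67×10^-3″ → d = 1/p = 214.1 pc
Star A: M = m − 5 log₁₀ d + 5 = -1.23 − 5·2.3307 + 5 = -7.883
Star B: d = 2460 ly / 3.26 = 754.6 pc
Star B: M = m − 5 log₁₀ d + 5 = 10.48 − 5·2.8777 + 5 = 1.091
ΔM = M_A − M_B = -7.883 − (1.091) = -8.975; smaller M is more luminous → Star A.
L ratio = 10^(0.4 |ΔM|) = 10^3.590 = 3890

Star A is more luminous, by a factor of 3890.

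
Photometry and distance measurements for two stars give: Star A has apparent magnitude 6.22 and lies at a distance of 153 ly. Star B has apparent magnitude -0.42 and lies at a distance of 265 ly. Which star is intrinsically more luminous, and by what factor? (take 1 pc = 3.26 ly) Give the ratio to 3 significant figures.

Star B is more luminous, by a factor of 1360.

Star A: d = 153 ly / 3.26 = 46.93 pc
Star A: M = m − 5 log₁₀ d + 5 = 6.22 − 5·1.6715 + 5 = 2.863
Star B: d = 265 ly / 3.26 = 81.29 pc
Star B: M = m − 5 log₁₀ d + 5 = -0.42 − 5·1.9100 + 5 = -4.970
ΔM = M_A − M_B = 2.863 − (-4.970) = 7.833; smaller M is more luminous → Star B.
L ratio = 10^(0.4 |ΔM|) = 10^3.133 = 1359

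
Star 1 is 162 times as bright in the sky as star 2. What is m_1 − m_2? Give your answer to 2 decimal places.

m_1 − m_2 ≈ -5.52

Pogson: Δm = −2.5 log₁₀(ratio) = −2.5 log₁₀(162) = −2.5 × 2.2095 = -5.524
Star 1 is brighter, so it has the smaller magnitude: the difference is negative.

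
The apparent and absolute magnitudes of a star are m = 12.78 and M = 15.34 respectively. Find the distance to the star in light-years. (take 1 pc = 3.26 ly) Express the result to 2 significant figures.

d ≈ 10 ly

μ = m − M = -2.560
m − M = 5 log₁₀ d − 5
log₁₀ d = (m − M)/5 + 1 = 0.4880
d = 10^0.4880 = 3.076 pc
= 10.03 ly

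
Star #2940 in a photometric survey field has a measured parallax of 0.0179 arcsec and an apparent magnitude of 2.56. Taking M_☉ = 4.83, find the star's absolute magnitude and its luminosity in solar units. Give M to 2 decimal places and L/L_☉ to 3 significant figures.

d = 1/p = 1/0.0179″ = 55.87 pc
M = m − 5 log₁₀ d + 5 = 2.56 − 5·1.7471 + 5 = -1.176
M − M_☉ = -1.176 − 4.83 = -6.006
L/L_☉ = 10^(−0.4 × -6.006) = 252.5

M ≈ -1.18; L/L_☉ ≈ 253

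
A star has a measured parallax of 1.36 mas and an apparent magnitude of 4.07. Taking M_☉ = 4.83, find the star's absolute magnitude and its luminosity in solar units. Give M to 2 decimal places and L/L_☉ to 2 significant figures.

M ≈ -5.26; L/L_☉ ≈ 11000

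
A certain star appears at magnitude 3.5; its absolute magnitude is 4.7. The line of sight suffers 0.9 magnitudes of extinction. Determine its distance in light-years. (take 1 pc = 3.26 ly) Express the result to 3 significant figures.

m − M = 5 log₁₀(d/10 pc) + A  ⇒  3.5 − (4.7) − 0.9 = 5 log₁₀(d/10)
-2.100 = 5 log₁₀(d/10)
log₁₀ d = (m − M − A)/5 + 1 = 0.5800
d = 10^0.5800 = 3.802 pc
= 12.39 ly

d ≈ 12.4 ly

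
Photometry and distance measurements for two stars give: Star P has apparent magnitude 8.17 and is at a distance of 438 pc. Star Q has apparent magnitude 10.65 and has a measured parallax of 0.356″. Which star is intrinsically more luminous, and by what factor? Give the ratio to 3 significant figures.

Star P is more luminous, by a factor of 239000.

Star P: M = m − 5 log₁₀ d + 5 = 8.17 − 5·2.6415 + 5 = -0.037
Star Q: d = 1/p = 1/0.356″ = 2.809 pc
Star Q: M = m − 5 log₁₀ d + 5 = 10.65 − 5·0.4486 + 5 = 13.407
ΔM = M_P − M_Q = -0.037 − (13.407) = -13.445; smaller M is more luminous → Star P.
L ratio = 10^(0.4 |ΔM|) = 10^5.378 = 238700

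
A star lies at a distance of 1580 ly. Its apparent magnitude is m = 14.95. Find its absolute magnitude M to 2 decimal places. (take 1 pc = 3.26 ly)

M ≈ 6.52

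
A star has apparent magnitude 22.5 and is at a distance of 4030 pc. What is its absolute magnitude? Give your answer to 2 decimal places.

M ≈ 9.47

5 log₁₀(d/10 pc) = 5 log₁₀(4030) − 5 = 13.027
M = m − 5 log₁₀(d/10) = 22.5 − 13.027 = 9.473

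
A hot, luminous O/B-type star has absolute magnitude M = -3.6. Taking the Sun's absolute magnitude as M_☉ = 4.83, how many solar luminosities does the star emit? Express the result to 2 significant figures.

L/L_☉ ≈ 2400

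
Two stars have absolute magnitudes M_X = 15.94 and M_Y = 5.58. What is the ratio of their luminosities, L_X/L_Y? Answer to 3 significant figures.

L_X/L_Y ≈ 7.18×10^-5

ΔM = M_X − M_Y = 10.36
L_X/L_Y = 10^(−0.4 ΔM) = 10^-4.144 = 7.178×10^-5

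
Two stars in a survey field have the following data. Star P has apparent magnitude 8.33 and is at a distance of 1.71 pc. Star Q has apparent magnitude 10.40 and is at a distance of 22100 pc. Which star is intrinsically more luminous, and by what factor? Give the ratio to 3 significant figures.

Star P: M = m − 5 log₁₀ d + 5 = 8.33 − 5·0.2330 + 5 = 12.165
Star Q: M = m − 5 log₁₀ d + 5 = 10.40 − 5·4.3444 + 5 = -6.322
ΔM = M_P − M_Q = 12.165 − (-6.322) = 18.487; smaller M is more luminous → Star Q.
L ratio = 10^(0.4 |ΔM|) = 10^7.395 = 2.482×10^7

Star Q is more luminous, by a factor of 2.48×10^7.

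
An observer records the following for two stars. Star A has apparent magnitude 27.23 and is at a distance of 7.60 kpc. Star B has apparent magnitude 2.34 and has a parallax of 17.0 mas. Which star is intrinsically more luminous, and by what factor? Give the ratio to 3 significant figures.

Star B is more luminous, by a factor of 541000.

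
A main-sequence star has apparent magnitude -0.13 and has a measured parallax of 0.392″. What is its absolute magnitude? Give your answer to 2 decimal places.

d = 1/p = 1/0.392″ = 2.551 pc
5 log₁₀(d/10 pc) = 5 log₁₀(2.551) − 5 = -2.966
M = m − 5 log₁₀(d/10) = -0.13 + 2.966 = 2.836

M ≈ 2.84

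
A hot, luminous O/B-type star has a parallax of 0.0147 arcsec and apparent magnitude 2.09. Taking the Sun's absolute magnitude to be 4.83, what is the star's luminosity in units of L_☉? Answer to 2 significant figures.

d = 1/p = 1/0.0147″ = 68.03 pc
M = m − 5 log₁₀ d + 5 = 2.09 − 5·1.8327 + 5 = -2.073
M − M_☉ = -2.073 − 4.83 = -6.903
L/L_☉ = 10^(−0.4 × -6.903) = 577.3

L/L_☉ ≈ 580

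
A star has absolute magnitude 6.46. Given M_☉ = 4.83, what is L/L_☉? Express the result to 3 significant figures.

M − M_☉ = 6.46 − 4.83 = 1.630
L/L_☉ = 10^(−0.4 (M − M_☉)) = 10^-0.652 = 0.2228

L/L_☉ ≈ 0.223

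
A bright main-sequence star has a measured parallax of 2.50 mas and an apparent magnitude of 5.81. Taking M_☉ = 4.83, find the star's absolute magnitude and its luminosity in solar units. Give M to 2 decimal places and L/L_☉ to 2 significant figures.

M ≈ -2.20; L/L_☉ ≈ 650

d = 1/p = 1000/2.50 mas = 400.0 pc
M = m − 5 log₁₀ d + 5 = 5.81 − 5·2.6021 + 5 = -2.200
M − M_☉ = -2.200 − 4.83 = -7.030
L/L_☉ = 10^(−0.4 × -7.030) = 648.8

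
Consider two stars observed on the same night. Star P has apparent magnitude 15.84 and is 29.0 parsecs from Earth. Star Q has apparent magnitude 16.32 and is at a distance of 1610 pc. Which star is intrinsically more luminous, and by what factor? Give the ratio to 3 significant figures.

Star Q is more luminous, by a factor of 1980.

Star P: M = m − 5 log₁₀ d + 5 = 15.84 − 5·1.4624 + 5 = 13.528
Star Q: M = m − 5 log₁₀ d + 5 = 16.32 − 5·3.2068 + 5 = 5.286
ΔM = M_P − M_Q = 13.528 − (5.286) = 8.242; smaller M is more luminous → Star Q.
L ratio = 10^(0.4 |ΔM|) = 10^3.297 = 1981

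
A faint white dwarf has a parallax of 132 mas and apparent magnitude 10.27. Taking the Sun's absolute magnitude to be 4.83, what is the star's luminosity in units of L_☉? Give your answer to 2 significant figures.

d = 1/p = 1000/132 mas = 7.576 pc
M = m − 5 log₁₀ d + 5 = 10.27 − 5·0.8794 + 5 = 10.873
M − M_☉ = 10.873 − 4.83 = 6.043
L/L_☉ = 10^(−0.4 × 6.043) = 3.827×10^-3

L/L_☉ ≈ 3.8×10^-3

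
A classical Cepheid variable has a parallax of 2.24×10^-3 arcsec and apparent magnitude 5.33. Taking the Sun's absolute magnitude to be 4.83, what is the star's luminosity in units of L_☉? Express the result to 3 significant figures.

d = 1/p = 1/2.24×10^-3″ = 446.4 pc
M = m − 5 log₁₀ d + 5 = 5.33 − 5·2.6498 + 5 = -2.919
M − M_☉ = -2.919 − 4.83 = -7.749
L/L_☉ = 10^(−0.4 × -7.749) = 1257

L/L_☉ ≈ 1260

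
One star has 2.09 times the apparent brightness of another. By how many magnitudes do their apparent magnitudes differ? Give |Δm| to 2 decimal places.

Pogson: Δm = −2.5 log₁₀(ratio) = −2.5 log₁₀(2.09) = −2.5 × 0.3201 = -0.800

|Δm| ≈ 0.80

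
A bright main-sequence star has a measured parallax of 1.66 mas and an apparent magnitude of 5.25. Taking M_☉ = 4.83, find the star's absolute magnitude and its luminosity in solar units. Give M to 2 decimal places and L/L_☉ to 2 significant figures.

M ≈ -3.65; L/L_☉ ≈ 2500

d = 1/p = 1000/1.66 mas = 602.4 pc
M = m − 5 log₁₀ d + 5 = 5.25 − 5·2.7799 + 5 = -3.649
M − M_☉ = -3.649 − 4.83 = -8.479
L/L_☉ = 10^(−0.4 × -8.479) = 2465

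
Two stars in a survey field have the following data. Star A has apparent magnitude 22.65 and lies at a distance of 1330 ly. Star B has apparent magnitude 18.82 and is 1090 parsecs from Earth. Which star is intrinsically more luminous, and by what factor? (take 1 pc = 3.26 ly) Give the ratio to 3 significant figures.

Star B is more luminous, by a factor of 243.

Star A: d = 1330 ly / 3.26 = 408.0 pc
Star A: M = m − 5 log₁₀ d + 5 = 22.65 − 5·2.6106 + 5 = 14.597
Star B: M = m − 5 log₁₀ d + 5 = 18.82 − 5·3.0374 + 5 = 8.633
ΔM = M_A − M_B = 14.597 − (8.633) = 5.964; smaller M is more luminous → Star B.
L ratio = 10^(0.4 |ΔM|) = 10^2.386 = 243.0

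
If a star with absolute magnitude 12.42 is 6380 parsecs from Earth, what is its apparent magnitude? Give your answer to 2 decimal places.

m = M + 5 log₁₀ d − 5 = 12.42 + 5·3.8048 − 5 = 26.444

m ≈ 26.44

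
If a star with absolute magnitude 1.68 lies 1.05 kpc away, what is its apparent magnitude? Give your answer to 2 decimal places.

m ≈ 11.79

d = 1.05 kpc = 1050 pc
m = M + 5 log₁₀ d − 5 = 1.68 + 5·3.0212 − 5 = 11.786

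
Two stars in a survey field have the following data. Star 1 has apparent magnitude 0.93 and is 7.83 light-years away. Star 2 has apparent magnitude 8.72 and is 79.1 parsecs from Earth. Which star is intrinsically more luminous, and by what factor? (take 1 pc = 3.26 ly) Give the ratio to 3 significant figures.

Star 1 is more luminous, by a factor of 1.20.

Star 1: d = 7.83 ly / 3.26 = 2.402 pc
Star 1: M = m − 5 log₁₀ d + 5 = 0.93 − 5·0.3805 + 5 = 4.027
Star 2: M = m − 5 log₁₀ d + 5 = 8.72 − 5·1.8982 + 5 = 4.229
ΔM = M_1 − M_2 = 4.027 − (4.229) = -0.202; smaller M is more luminous → Star 1.
L ratio = 10^(0.4 |ΔM|) = 10^0.081 = 1.204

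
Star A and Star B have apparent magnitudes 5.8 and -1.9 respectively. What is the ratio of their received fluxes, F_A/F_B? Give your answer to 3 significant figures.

Magnitude difference = 7.7
Flux ratio = 10^(−0.4 Δm) = 10^(−0.4 × 7.7) = 10^-3.080 = 8.318×10^-4

F_A/F_B ≈ 8.32×10^-4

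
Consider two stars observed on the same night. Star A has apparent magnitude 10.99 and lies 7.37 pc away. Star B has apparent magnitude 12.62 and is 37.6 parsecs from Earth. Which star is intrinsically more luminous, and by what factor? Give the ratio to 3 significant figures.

Star A: M = m − 5 log₁₀ d + 5 = 10.99 − 5·0.8675 + 5 = 11.653
Star B: M = m − 5 log₁₀ d + 5 = 12.62 − 5·1.5752 + 5 = 9.744
ΔM = M_A − M_B = 11.653 − (9.744) = 1.909; smaller M is more luminous → Star B.
L ratio = 10^(0.4 |ΔM|) = 10^0.763 = 5.800

Star B is more luminous, by a factor of 5.80.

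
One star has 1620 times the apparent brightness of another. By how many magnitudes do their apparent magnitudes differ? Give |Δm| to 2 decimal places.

|Δm| ≈ 8.02

Pogson: Δm = −2.5 log₁₀(ratio) = −2.5 log₁₀(1620) = −2.5 × 3.2095 = -8.024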